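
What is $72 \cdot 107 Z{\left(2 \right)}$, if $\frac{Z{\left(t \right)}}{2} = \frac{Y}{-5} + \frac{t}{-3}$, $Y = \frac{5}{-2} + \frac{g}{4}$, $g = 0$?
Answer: $-2568$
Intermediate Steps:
$Y = - \frac{5}{2}$ ($Y = \frac{5}{-2} + \frac{0}{4} = 5 \left(- \frac{1}{2}\right) + 0 \cdot \frac{1}{4} = - \frac{5}{2} + 0 = - \frac{5}{2} \approx -2.5$)
$Z{\left(t \right)} = 1 - \frac{2 t}{3}$ ($Z{\left(t \right)} = 2 \left(- \frac{5}{2 \left(-5\right)} + \frac{t}{-3}\right) = 2 \left(\left(- \frac{5}{2}\right) \left(- \frac{1}{5}\right) + t \left(- \frac{1}{3}\right)\right) = 2 \left(\frac{1}{2} - \frac{t}{3}\right) = 1 - \frac{2 t}{3}$)
$72 \cdot 107 Z{\left(2 \right)} = 72 \cdot 107 \left(1 - \frac{4}{3}\right) = 7704 \left(1 - \frac{4}{3}\right) = 7704 \left(- \frac{1}{3}\right) = -2568$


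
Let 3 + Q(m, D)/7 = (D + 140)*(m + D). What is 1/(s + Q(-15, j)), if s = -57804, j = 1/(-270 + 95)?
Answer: -4375/317318749 ≈ -1.3787e-5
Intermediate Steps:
j = -1/175 (j = 1/(-175) = -1/175 ≈ -0.0057143)
Q(m, D) = -21 + 7*(140 + D)*(D + m) (Q(m, D) = -21 + 7*((D + 140)*(m + D)) = -21 + 7*((140 + D)*(D + m)) = -21 + 7*(140 + D)*(D + m))
1/(s + Q(-15, j)) = 1/(-57804 + (-21 + 7*(-1/175)² + 980*(-1/175) + 980*(-15) + 7*(-1/175)*(-15))) = 1/(-57804 + (-21 + 7*(1/30625) - 28/5 - 14700 + ⅗)) = 1/(-57804 + (-21 + 1/4375 - 28/5 - 14700 + ⅗)) = 1/(-57804 - 64426249/4375) = 1/(-317318749/4375) = -4375/317318749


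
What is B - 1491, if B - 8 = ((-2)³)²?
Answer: -1419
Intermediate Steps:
B = 72 (B = 8 + ((-2)³)² = 8 + (-8)² = 8 + 64 = 72)
B - 1491 = 72 - 1491 = -1419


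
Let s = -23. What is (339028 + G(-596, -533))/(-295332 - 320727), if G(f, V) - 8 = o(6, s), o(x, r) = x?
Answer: -113014/205353 ≈ -0.55034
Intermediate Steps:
G(f, V) = 14 (G(f, V) = 8 + 6 = 14)
(339028 + G(-596, -533))/(-295332 - 320727) = (339028 + 14)/(-295332 - 320727) = 339042/(-616059) = 339042*(-1/616059) = -113014/205353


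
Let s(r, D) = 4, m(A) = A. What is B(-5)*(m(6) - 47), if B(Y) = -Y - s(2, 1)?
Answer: -41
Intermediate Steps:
B(Y) = -4 - Y (B(Y) = -Y - 1*4 = -Y - 4 = -4 - Y)
B(-5)*(m(6) - 47) = (-4 - 1*(-5))*(6 - 47) = (-4 + 5)*(-41) = 1*(-41) = -41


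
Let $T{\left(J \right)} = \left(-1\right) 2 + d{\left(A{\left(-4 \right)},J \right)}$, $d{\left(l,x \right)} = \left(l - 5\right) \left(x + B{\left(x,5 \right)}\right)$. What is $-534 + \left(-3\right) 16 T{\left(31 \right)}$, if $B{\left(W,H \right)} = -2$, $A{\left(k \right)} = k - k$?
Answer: $6522$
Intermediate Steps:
$A{\left(k \right)} = 0$
$d{\left(l,x \right)} = \left(-5 + l\right) \left(-2 + x\right)$ ($d{\left(l,x \right)} = \left(l - 5\right) \left(x - 2\right) = \left(-5 + l\right) \left(-2 + x\right)$)
$T{\left(J \right)} = 8 - 5 J$ ($T{\left(J \right)} = \left(-1\right) 2 + \left(10 - 5 J - 0 + 0 J\right) = -2 + \left(10 - 5 J + 0 + 0\right) = -2 - \left(-10 + 5 J\right) = 8 - 5 J$)
$-534 + \left(-3\right) 16 T{\left(31 \right)} = -534 + \left(-3\right) 16 \left(8 - 155\right) = -534 - 48 \left(8 - 155\right) = -534 - -7056 = -534 + 7056 = 6522$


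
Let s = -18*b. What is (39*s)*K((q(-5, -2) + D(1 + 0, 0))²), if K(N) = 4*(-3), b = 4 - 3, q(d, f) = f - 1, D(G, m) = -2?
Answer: 8424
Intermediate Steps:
q(d, f) = -1 + f
b = 1
K(N) = -12
s = -18 (s = -18*1 = -18)
(39*s)*K((q(-5, -2) + D(1 + 0, 0))²) = (39*(-18))*(-12) = -702*(-12) = 8424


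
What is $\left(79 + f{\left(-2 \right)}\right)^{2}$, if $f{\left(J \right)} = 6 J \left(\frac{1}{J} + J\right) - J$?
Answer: $12321$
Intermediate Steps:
$f{\left(J \right)} = - J + 6 J \left(J + \frac{1}{J}\right)$ ($f{\left(J \right)} = 6 J \left(J + \frac{1}{J}\right) - J = - J + 6 J \left(J + \frac{1}{J}\right)$)
$\left(79 + f{\left(-2 \right)}\right)^{2} = \left(79 + \left(6 - -2 + 6 \left(-2\right)^{2}\right)\right)^{2} = \left(79 + \left(6 + 2 + 6 \cdot 4\right)\right)^{2} = \left(79 + \left(6 + 2 + 24\right)\right)^{2} = \left(79 + 32\right)^{2} = 111^{2} = 12321$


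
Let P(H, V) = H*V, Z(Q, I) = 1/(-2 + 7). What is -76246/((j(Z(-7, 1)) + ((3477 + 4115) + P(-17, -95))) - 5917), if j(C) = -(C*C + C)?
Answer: -953075/41122 ≈ -23.177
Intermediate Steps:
Z(Q, I) = ⅕ (Z(Q, I) = 1/5 = ⅕)
j(C) = -C - C² (j(C) = -(C² + C) = -(C + C²) = -C - C²)
-76246/((j(Z(-7, 1)) + ((3477 + 4115) + P(-17, -95))) - 5917) = -76246/((-1*⅕*(1 + ⅕) + ((3477 + 4115) - 17*(-95))) - 5917) = -76246/((-1*⅕*6/5 + (7592 + 1615)) - 5917) = -76246/((-6/25 + 9207) - 5917) = -76246/(230169/25 - 5917) = -76246/82244/25 = -76246*25/82244 = -953075/41122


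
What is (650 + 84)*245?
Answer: 179830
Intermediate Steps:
(650 + 84)*245 = 734*245 = 179830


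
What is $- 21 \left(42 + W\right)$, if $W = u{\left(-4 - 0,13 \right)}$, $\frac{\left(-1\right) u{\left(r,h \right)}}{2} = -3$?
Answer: $-1008$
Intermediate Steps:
$u{\left(r,h \right)} = 6$ ($u{\left(r,h \right)} = \left(-2\right) \left(-3\right) = 6$)
$W = 6$
$- 21 \left(42 + W\right) = - 21 \left(42 + 6\right) = \left(-21\right) 48 = -1008$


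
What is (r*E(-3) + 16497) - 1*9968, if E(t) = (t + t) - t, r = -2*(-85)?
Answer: 6019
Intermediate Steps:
r = 170
E(t) = t (E(t) = 2*t - t = t)
(r*E(-3) + 16497) - 1*9968 = (170*(-3) + 16497) - 1*9968 = (-510 + 16497) - 9968 = 15987 - 9968 = 6019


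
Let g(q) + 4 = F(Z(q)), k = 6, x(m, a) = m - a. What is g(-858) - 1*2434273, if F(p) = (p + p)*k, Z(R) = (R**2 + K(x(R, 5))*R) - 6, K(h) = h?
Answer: 15285067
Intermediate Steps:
Z(R) = -6 + R**2 + R*(-5 + R) (Z(R) = (R**2 + (R - 1*5)*R) - 6 = (R**2 + (R - 5)*R) - 6 = (R**2 + (-5 + R)*R) - 6 = (R**2 + R*(-5 + R)) - 6 = -6 + R**2 + R*(-5 + R))
F(p) = 12*p (F(p) = (p + p)*6 = (2*p)*6 = 12*p)
g(q) = -76 + 12*q**2 + 12*q*(-5 + q) (g(q) = -4 + 12*(-6 + q**2 + q*(-5 + q)) = -4 + (-72 + 12*q**2 + 12*q*(-5 + q)) = -76 + 12*q**2 + 12*q*(-5 + q))
g(-858) - 1*2434273 = (-76 - 60*(-858) + 24*(-858)**2) - 1*2434273 = (-76 + 51480 + 24*736164) - 2434273 = (-76 + 51480 + 17667936) - 2434273 = 17719340 - 2434273 = 15285067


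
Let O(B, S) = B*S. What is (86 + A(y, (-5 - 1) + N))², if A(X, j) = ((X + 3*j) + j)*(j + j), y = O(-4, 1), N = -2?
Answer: 438244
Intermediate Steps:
y = -4 (y = -4*1 = -4)
A(X, j) = 2*j*(X + 4*j) (A(X, j) = (X + 4*j)*(2*j) = 2*j*(X + 4*j))
(86 + A(y, (-5 - 1) + N))² = (86 + 2*((-5 - 1) - 2)*(-4 + 4*((-5 - 1) - 2)))² = (86 + 2*(-6 - 2)*(-4 + 4*(-6 - 2)))² = (86 + 2*(-8)*(-4 + 4*(-8)))² = (86 + 2*(-8)*(-4 - 32))² = (86 + 2*(-8)*(-36))² = (86 + 576)² = 662² = 438244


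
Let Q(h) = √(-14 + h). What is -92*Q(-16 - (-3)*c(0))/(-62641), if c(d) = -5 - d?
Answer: 276*I*√5/62641 ≈ 0.0098522*I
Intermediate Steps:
-92*Q(-16 - (-3)*c(0))/(-62641) = -92*√(-14 + (-16 - (-3)*(-5 - 1*0)))/(-62641) = -92*√(-14 + (-16 - (-3)*(-5 + 0)))*(-1/62641) = -92*√(-14 + (-16 - (-3)*(-5)))*(-1/62641) = -92*√(-14 + (-16 - 1*15))*(-1/62641) = -92*√(-14 + (-16 - 15))*(-1/62641) = -92*√(-14 - 31)*(-1/62641) = -276*I*√5*(-1/62641) = 276*I*√5/62641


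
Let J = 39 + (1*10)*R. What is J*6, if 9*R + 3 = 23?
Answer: 1102/3 ≈ 367.33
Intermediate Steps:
R = 20/9 (R = -1/3 + (1/9)*23 = -1/3 + 23/9 = 20/9 ≈ 2.2222)
J = 551/9 (J = 39 + (1*10)*(20/9) = 39 + 10*(20/9) = 39 + 200/9 = 551/9 ≈ 61.222)
J*6 = (551/9)*6 = 1102/3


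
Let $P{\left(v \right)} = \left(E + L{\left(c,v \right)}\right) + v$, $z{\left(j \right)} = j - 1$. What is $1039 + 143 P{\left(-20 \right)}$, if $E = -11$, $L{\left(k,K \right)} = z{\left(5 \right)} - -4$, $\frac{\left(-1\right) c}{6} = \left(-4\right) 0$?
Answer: $-2250$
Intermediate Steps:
$c = 0$ ($c = - 6 \left(\left(-4\right) 0\right) = \left(-6\right) 0 = 0$)
$z{\left(j \right)} = -1 + j$
$L{\left(k,K \right)} = 8$ ($L{\left(k,K \right)} = \left(-1 + 5\right) - -4 = 4 + 4 = 8$)
$P{\left(v \right)} = -3 + v$ ($P{\left(v \right)} = \left(-11 + 8\right) + v = -3 + v$)
$1039 + 143 P{\left(-20 \right)} = 1039 + 143 \left(-3 - 20\right) = 1039 + 143 \left(-23\right) = 1039 - 3289 = -2250$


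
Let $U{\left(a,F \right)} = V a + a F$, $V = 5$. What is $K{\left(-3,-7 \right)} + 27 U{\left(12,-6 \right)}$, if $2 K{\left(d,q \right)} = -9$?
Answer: $- \frac{657}{2} \approx -328.5$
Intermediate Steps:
$K{\left(d,q \right)} = - \frac{9}{2}$ ($K{\left(d,q \right)} = \frac{1}{2} \left(-9\right) = - \frac{9}{2}$)
$U{\left(a,F \right)} = 5 a + F a$ ($U{\left(a,F \right)} = 5 a + a F = 5 a + F a$)
$K{\left(-3,-7 \right)} + 27 U{\left(12,-6 \right)} = - \frac{9}{2} + 27 \cdot 12 \left(5 - 6\right) = - \frac{9}{2} + 27 \cdot 12 \left(-1\right) = - \frac{9}{2} + 27 \left(-12\right) = - \frac{9}{2} - 324 = - \frac{657}{2}$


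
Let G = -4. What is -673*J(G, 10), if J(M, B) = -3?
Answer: 2019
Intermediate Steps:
-673*J(G, 10) = -673*(-3) = 2019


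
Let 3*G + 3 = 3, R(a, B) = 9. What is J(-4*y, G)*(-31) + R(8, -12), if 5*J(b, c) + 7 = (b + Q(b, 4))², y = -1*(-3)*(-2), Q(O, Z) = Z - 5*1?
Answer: -16137/5 ≈ -3227.4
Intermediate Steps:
Q(O, Z) = -5 + Z (Q(O, Z) = Z - 5 = -5 + Z)
G = 0 (G = -1 + (⅓)*3 = -1 + 1 = 0)
y = -6 (y = 3*(-2) = -6)
J(b, c) = -7/5 + (-1 + b)²/5 (J(b, c) = -7/5 + (b + (-5 + 4))²/5 = -7/5 + (b - 1)²/5 = -7/5 + (-1 + b)²/5)
J(-4*y, G)*(-31) + R(8, -12) = (-7/5 + (-1 - 4*(-6))²/5)*(-31) + 9 = (-7/5 + (-1 + 24)²/5)*(-31) + 9 = (-7/5 + (⅕)*23²)*(-31) + 9 = (-7/5 + (⅕)*529)*(-31) + 9 = (-7/5 + 529/5)*(-31) + 9 = (522/5)*(-31) + 9 = -16182/5 + 9 = -16137/5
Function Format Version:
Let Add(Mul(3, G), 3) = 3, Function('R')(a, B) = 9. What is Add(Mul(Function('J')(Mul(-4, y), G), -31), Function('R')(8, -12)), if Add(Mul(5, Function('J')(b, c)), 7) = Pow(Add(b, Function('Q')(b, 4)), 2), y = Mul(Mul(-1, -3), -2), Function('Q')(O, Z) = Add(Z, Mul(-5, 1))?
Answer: Rational(-16137, 5) ≈ -3227.4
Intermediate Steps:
Function('Q')(O, Z) = Add(-5, Z) (Function('Q')(O, Z) = Add(Z, -5) = Add(-5, Z))
G = 0 (G = Add(-1, Mul(Rational(1, 3), 3)) = Add(-1, 1) = 0)
y = -6 (y = Mul(3, -2) = -6)
Function('J')(b, c) = Add(Rational(-7, 5), Mul(Rational(1, 5), Pow(Add(-1, b), 2))) (Function('J')(b, c) = Add(Rational(-7, 5), Mul(Rational(1, 5), Pow(Add(b, Add(-5, 4)), 2))) = Add(Rational(-7, 5), Mul(Rational(1, 5), Pow(Add(b, -1), 2))) = Add(Rational(-7, 5), Mul(Rational(1, 5), Pow(Add(-1, b), 2))))
Add(Mul(Function('J')(Mul(-4, y), G), -31), Function('R')(8, -12)) = Add(Mul(Add(Rational(-7, 5), Mul(Rational(1, 5), Pow(Add(-1, Mul(-4, -6)), 2))), -31), 9) = Add(Mul(Add(Rational(-7, 5), Mul(Rational(1, 5), Pow(Add(-1, 24), 2))), -31), 9) = Add(Mul(Add(Rational(-7, 5), Mul(Rational(1, 5), Pow(23, 2))), -31), 9) = Add(Mul(Add(Rational(-7, 5), Mul(Rational(1, 5), 529)), -31), 9) = Add(Mul(Add(Rational(-7, 5), Rational(529, 5)), -31), 9) = Add(Mul(Rational(522, 5), -31), 9) = Add(Rational(-16182, 5), 9) = Rational(-16137, 5)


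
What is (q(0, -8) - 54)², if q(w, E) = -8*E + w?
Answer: 100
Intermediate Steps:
q(w, E) = w - 8*E
(q(0, -8) - 54)² = ((0 - 8*(-8)) - 54)² = ((0 + 64) - 54)² = (64 - 54)² = 10² = 100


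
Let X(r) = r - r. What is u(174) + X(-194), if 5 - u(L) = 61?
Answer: -56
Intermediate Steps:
X(r) = 0
u(L) = -56 (u(L) = 5 - 1*61 = 5 - 61 = -56)
u(174) + X(-194) = -56 + 0 = -56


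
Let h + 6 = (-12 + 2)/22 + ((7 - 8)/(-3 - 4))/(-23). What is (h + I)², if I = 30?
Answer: 1737889344/3136441 ≈ 554.10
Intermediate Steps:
h = -11442/1771 (h = -6 + ((-12 + 2)/22 + ((7 - 8)/(-3 - 4))/(-23)) = -6 + (-10*1/22 - 1/(-7)*(-1/23)) = -6 + (-5/11 - 1*(-⅐)*(-1/23)) = -6 + (-5/11 + (⅐)*(-1/23)) = -6 + (-5/11 - 1/161) = -6 - 816/1771 = -11442/1771 ≈ -6.4608)
(h + I)² = (-11442/1771 + 30)² = (41688/1771)² = 1737889344/3136441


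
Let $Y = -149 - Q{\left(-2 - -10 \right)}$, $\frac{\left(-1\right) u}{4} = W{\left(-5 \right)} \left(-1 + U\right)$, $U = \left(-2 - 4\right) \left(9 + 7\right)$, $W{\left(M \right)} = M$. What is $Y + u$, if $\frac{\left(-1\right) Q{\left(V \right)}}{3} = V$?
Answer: $-2065$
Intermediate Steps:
$U = -96$ ($U = \left(-6\right) 16 = -96$)
$Q{\left(V \right)} = - 3 V$
$u = -1940$ ($u = - 4 \left(- 5 \left(-1 - 96\right)\right) = - 4 \left(\left(-5\right) \left(-97\right)\right) = \left(-4\right) 485 = -1940$)
$Y = -125$ ($Y = -149 - - 3 \left(-2 - -10\right) = -149 - - 3 \left(-2 + 10\right) = -149 - \left(-3\right) 8 = -149 - -24 = -149 + 24 = -125$)
$Y + u = -125 - 1940 = -2065$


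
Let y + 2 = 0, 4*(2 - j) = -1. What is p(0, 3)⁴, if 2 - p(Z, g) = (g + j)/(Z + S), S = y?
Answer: 1874161/4096 ≈ 457.56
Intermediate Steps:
j = 9/4 (j = 2 - ¼*(-1) = 2 + ¼ = 9/4 ≈ 2.2500)
y = -2 (y = -2 + 0 = -2)
S = -2
p(Z, g) = 2 - (9/4 + g)/(-2 + Z) (p(Z, g) = 2 - (g + 9/4)/(Z - 2) = 2 - (9/4 + g)/(-2 + Z))
p(0, 3)⁴ = ((-25/4 - 1*3 + 2*0)/(-2 + 0))⁴ = ((-25/4 - 3 + 0)/(-2))⁴ = (-½*(-37/4))⁴ = (37/8)⁴ = 1874161/4096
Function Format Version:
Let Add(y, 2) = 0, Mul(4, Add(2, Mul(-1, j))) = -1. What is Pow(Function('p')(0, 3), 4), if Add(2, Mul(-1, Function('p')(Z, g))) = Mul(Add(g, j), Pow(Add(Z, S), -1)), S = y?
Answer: Rational(1874161, 4096) ≈ 457.56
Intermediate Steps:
j = Rational(9, 4) (j = Add(2, Mul(Rational(-1, 4), -1)) = Add(2, Rational(1, 4)) = Rational(9, 4) ≈ 2.2500)
y = -2 (y = Add(-2, 0) = -2)
S = -2
Function('p')(Z, g) = Add(2, Mul(-1, Pow(Add(-2, Z), -1), Add(Rational(9, 4), g))) (Function('p')(Z, g) = Add(2, Mul(-1, Mul(Add(g, Rational(9, 4)), Pow(Add(Z, -2), -1)))) = Add(2, Mul(-1, Mul(Add(Rational(9, 4), g), Pow(Add(-2, Z), -1)))) = Add(2, Mul(-1, Mul(Pow(Add(-2, Z), -1), Add(Rational(9, 4), g)))) = Add(2, Mul(-1, Pow(Add(-2, Z), -1), Add(Rational(9, 4), g))))
Pow(Function('p')(0, 3), 4) = Pow(Mul(Pow(Add(-2, 0), -1), Add(Rational(-25, 4), Mul(-1, 3), Mul(2, 0))), 4) = Pow(Mul(Pow(-2, -1), Add(Rational(-25, 4), -3, 0)), 4) = Pow(Mul(Rational(-1, 2), Rational(-37, 4)), 4) = Pow(Rational(37, 8), 4) = Rational(1874161, 4096)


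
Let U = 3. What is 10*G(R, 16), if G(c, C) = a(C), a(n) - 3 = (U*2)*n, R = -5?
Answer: 990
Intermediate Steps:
a(n) = 3 + 6*n (a(n) = 3 + (3*2)*n = 3 + 6*n)
G(c, C) = 3 + 6*C
10*G(R, 16) = 10*(3 + 6*16) = 10*(3 + 96) = 10*99 = 990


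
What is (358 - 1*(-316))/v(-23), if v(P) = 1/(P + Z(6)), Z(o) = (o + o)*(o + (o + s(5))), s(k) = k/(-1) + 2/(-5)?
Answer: 189394/5 ≈ 37879.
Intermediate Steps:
s(k) = -2/5 - k (s(k) = k*(-1) + 2*(-1/5) = -k - 2/5 = -2/5 - k)
Z(o) = 2*o*(-27/5 + 2*o) (Z(o) = (o + o)*(o + (o + (-2/5 - 1*5))) = (2*o)*(o + (o + (-2/5 - 5))) = (2*o)*(o + (o - 27/5)) = (2*o)*(o + (-27/5 + o)) = (2*o)*(-27/5 + 2*o) = 2*o*(-27/5 + 2*o))
v(P) = 1/(396/5 + P) (v(P) = 1/(P + (2/5)*6*(-27 + 10*6)) = 1/(P + (2/5)*6*(-27 + 60)) = 1/(P + (2/5)*6*33) = 1/(P + 396/5) = 1/(396/5 + P))
(358 - 1*(-316))/v(-23) = (358 - 1*(-316))/((5/(396 + 5*(-23)))) = (358 + 316)/((5/(396 - 115))) = 674/((5/281)) = 674/((5*(1/281))) = 674/(5/281) = 674*(281/5) = 189394/5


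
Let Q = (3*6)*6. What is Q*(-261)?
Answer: -28188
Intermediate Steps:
Q = 108 (Q = 18*6 = 108)
Q*(-261) = 108*(-261) = -28188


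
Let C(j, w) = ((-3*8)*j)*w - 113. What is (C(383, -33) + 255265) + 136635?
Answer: 695123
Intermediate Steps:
C(j, w) = -113 - 24*j*w (C(j, w) = (-24*j)*w - 113 = -24*j*w - 113 = -113 - 24*j*w)
(C(383, -33) + 255265) + 136635 = ((-113 - 24*383*(-33)) + 255265) + 136635 = ((-113 + 303336) + 255265) + 136635 = (303223 + 255265) + 136635 = 558488 + 136635 = 695123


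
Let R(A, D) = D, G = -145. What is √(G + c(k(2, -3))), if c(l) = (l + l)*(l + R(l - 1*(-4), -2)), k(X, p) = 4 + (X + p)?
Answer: I*√139 ≈ 11.79*I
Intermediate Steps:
k(X, p) = 4 + X + p
c(l) = 2*l*(-2 + l) (c(l) = (l + l)*(l - 2) = (2*l)*(-2 + l) = 2*l*(-2 + l))
√(G + c(k(2, -3))) = √(-145 + 2*(4 + 2 - 3)*(-2 + (4 + 2 - 3))) = √(-145 + 2*3*(-2 + 3)) = √(-145 + 2*3*1) = √(-145 + 6) = √(-139) = I*√139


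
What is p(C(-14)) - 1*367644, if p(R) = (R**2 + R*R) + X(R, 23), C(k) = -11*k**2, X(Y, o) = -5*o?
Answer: 8928913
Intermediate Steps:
p(R) = -115 + 2*R**2 (p(R) = (R**2 + R*R) - 5*23 = (R**2 + R**2) - 115 = 2*R**2 - 115 = -115 + 2*R**2)
p(C(-14)) - 1*367644 = (-115 + 2*(-11*(-14)**2)**2) - 1*367644 = (-115 + 2*(-11*196)**2) - 367644 = (-115 + 2*(-2156)**2) - 367644 = (-115 + 2*4648336) - 367644 = (-115 + 9296672) - 367644 = 9296557 - 367644 = 8928913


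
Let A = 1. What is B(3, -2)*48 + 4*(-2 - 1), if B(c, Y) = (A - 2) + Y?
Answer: -156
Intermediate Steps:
B(c, Y) = -1 + Y (B(c, Y) = (1 - 2) + Y = -1 + Y)
B(3, -2)*48 + 4*(-2 - 1) = (-1 - 2)*48 + 4*(-2 - 1) = -3*48 + 4*(-3) = -144 - 12 = -156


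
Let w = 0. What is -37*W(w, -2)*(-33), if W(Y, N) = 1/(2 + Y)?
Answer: 1221/2 ≈ 610.50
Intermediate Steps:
-37*W(w, -2)*(-33) = -37/(2 + 0)*(-33) = -37/2*(-33) = 1221/2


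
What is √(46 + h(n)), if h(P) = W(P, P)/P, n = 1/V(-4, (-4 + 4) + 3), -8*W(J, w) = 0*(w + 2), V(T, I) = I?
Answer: √46 ≈ 6.7823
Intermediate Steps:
W(J, w) = 0 (W(J, w) = -0*(w + 2) = -0*(2 + w) = -⅛*0 = 0)
n = ⅓ (n = 1/((-4 + 4) + 3) = 1/(0 + 3) = 1/3 = ⅓ ≈ 0.33333)
h(P) = 0 (h(P) = 0/P = 0)
√(46 + h(n)) = √(46 + 0) = √46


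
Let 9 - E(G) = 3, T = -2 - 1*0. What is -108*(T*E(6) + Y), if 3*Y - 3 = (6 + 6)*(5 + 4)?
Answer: -2700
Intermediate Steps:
T = -2 (T = -2 + 0 = -2)
E(G) = 6 (E(G) = 9 - 1*3 = 9 - 3 = 6)
Y = 37 (Y = 1 + ((6 + 6)*(5 + 4))/3 = 1 + (12*9)/3 = 1 + (1/3)*108 = 1 + 36 = 37)
-108*(T*E(6) + Y) = -108*(-2*6 + 37) = -108*(-12 + 37) = -108*25 = -2700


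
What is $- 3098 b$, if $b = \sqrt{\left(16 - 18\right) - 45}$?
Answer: $- 3098 i \sqrt{47} \approx - 21239.0 i$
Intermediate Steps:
$b = i \sqrt{47}$ ($b = \sqrt{-2 - 45} = \sqrt{-47} = i \sqrt{47} \approx 6.8557 i$)
$- 3098 b = - 3098 i \sqrt{47}$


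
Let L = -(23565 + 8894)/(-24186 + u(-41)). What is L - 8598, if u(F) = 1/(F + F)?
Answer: -17049347656/1983253 ≈ -8596.7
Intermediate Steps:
u(F) = 1/(2*F)
L = 2661638/1983253 (L = -(23565 + 8894)/(-24186 + (½)/(-41)) = -32459/(-24186 + (½)*(-1/41)) = -32459/(-24186 - 1/82) = -32459/(-1983253/82) = -32459*(-82)/1983253 = -1*(-2661638/1983253) = 2661638/1983253 ≈ 1.3421)
L - 8598 = 2661638/1983253 - 8598 = -17049347656/1983253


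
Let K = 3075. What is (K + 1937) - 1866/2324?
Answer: 5823011/1162 ≈ 5011.2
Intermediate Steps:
(K + 1937) - 1866/2324 = (3075 + 1937) - 1866/2324 = 5012 - 1866*1/2324 = 5012 - 933/1162 = 5823011/1162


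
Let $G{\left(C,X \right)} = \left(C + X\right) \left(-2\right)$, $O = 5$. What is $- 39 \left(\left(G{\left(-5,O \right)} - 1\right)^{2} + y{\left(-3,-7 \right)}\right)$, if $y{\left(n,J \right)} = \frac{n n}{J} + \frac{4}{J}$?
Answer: $\frac{234}{7} \approx 33.429$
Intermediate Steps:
$y{\left(n,J \right)} = \frac{4}{J} + \frac{n^{2}}{J}$ ($y{\left(n,J \right)} = \frac{n^{2}}{J} + \frac{4}{J} = \frac{4}{J} + \frac{n^{2}}{J}$)
$G{\left(C,X \right)} = - 2 C - 2 X$
$- 39 \left(\left(G{\left(-5,O \right)} - 1\right)^{2} + y{\left(-3,-7 \right)}\right) = - 39 \left(\left(\left(\left(-2\right) \left(-5\right) - 10\right) - 1\right)^{2} + \frac{4 + \left(-3\right)^{2}}{-7}\right) = - 39 \left(\left(\left(10 - 10\right) - 1\right)^{2} - \frac{4 + 9}{7}\right) = - 39 \left(\left(0 - 1\right)^{2} - \frac{13}{7}\right) = - 39 \left(\left(-1\right)^{2} - \frac{13}{7}\right) = - 39 \left(1 - \frac{13}{7}\right) = \left(-39\right) \left(- \frac{6}{7}\right) = \frac{234}{7}$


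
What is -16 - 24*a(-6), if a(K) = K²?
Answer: -880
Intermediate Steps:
-16 - 24*a(-6) = -16 - 24*(-6)² = -16 - 24*36 = -16 - 864 = -880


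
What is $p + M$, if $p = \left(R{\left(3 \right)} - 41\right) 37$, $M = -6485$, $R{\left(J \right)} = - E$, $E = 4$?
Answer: $-8150$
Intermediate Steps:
$R{\left(J \right)} = -4$ ($R{\left(J \right)} = \left(-1\right) 4 = -4$)
$p = -1665$ ($p = \left(-4 - 41\right) 37 = \left(-45\right) 37 = -1665$)
$p + M = -1665 - 6485 = -8150$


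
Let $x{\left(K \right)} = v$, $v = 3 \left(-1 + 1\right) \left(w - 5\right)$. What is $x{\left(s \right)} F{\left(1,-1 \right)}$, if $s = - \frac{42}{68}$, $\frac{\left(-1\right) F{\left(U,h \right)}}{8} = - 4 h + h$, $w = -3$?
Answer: $0$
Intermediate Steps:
$F{\left(U,h \right)} = 24 h$ ($F{\left(U,h \right)} = - 8 \left(- 4 h + h\right) = - 8 \left(- 3 h\right) = 24 h$)
$s = - \frac{21}{34}$ ($s = \left(-42\right) \frac{1}{68} = - \frac{21}{34} \approx -0.61765$)
$v = 0$ ($v = 3 \left(-1 + 1\right) \left(-3 - 5\right) = 3 \cdot 0 \left(-8\right) = 3 \cdot 0 = 0$)
$x{\left(K \right)} = 0$
$x{\left(s \right)} F{\left(1,-1 \right)} = 0 \cdot 24 \left(-1\right) = 0 \left(-24\right) = 0$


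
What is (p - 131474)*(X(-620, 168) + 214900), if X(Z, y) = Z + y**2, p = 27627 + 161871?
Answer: 14071052096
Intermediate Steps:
p = 189498
(p - 131474)*(X(-620, 168) + 214900) = (189498 - 131474)*((-620 + 168**2) + 214900) = 58024*((-620 + 28224) + 214900) = 58024*(27604 + 214900) = 58024*242504 = 14071052096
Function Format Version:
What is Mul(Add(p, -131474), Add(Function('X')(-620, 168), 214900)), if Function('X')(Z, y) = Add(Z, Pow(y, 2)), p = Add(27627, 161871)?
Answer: 14071052096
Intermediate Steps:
p = 189498
Mul(Add(p, -131474), Add(Function('X')(-620, 168), 214900)) = Mul(Add(189498, -131474), Add(Add(-620, Pow(168, 2)), 214900)) = Mul(58024, Add(Add(-620, 28224), 214900)) = Mul(58024, Add(27604, 214900)) = Mul(58024, 242504) = 14071052096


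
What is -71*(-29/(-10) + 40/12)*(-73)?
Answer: 969221/30 ≈ 32307.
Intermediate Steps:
-71*(-29/(-10) + 40/12)*(-73) = -71*(-29*(-1/10) + 40*(1/12))*(-73) = -71*(29/10 + 10/3)*(-73) = -71*187/30*(-73) = -13277/30*(-73) = 969221/30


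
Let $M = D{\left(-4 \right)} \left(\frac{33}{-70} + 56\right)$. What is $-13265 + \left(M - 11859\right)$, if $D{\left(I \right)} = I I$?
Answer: $- \frac{848244}{35} \approx -24236.0$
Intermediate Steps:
$D{\left(I \right)} = I^{2}$
$M = \frac{31096}{35}$ ($M = \left(-4\right)^{2} \left(\frac{33}{-70} + 56\right) = 16 \left(33 \left(- \frac{1}{70}\right) + 56\right) = 16 \left(- \frac{33}{70} + 56\right) = 16 \cdot \frac{3887}{70} = \frac{31096}{35} \approx 888.46$)
$-13265 + \left(M - 11859\right) = -13265 + \left(\frac{31096}{35} - 11859\right) = -13265 - \frac{383969}{35} = - \frac{848244}{35}$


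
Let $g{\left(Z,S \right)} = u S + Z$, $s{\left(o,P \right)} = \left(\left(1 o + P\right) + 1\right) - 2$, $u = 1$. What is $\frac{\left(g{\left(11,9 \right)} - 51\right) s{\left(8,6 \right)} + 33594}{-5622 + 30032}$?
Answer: $\frac{33191}{24410} \approx 1.3597$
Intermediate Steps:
$s{\left(o,P \right)} = -1 + P + o$ ($s{\left(o,P \right)} = \left(\left(o + P\right) + 1\right) - 2 = \left(\left(P + o\right) + 1\right) - 2 = \left(1 + P + o\right) - 2 = -1 + P + o$)
$g{\left(Z,S \right)} = S + Z$ ($g{\left(Z,S \right)} = 1 S + Z = S + Z$)
$\frac{\left(g{\left(11,9 \right)} - 51\right) s{\left(8,6 \right)} + 33594}{-5622 + 30032} = \frac{\left(\left(9 + 11\right) - 51\right) \left(-1 + 6 + 8\right) + 33594}{-5622 + 30032} = \frac{\left(20 - 51\right) 13 + 33594}{24410} = \left(\left(-31\right) 13 + 33594\right) \frac{1}{24410} = \left(-403 + 33594\right) \frac{1}{24410} = 33191 \cdot \frac{1}{24410} = \frac{33191}{24410}$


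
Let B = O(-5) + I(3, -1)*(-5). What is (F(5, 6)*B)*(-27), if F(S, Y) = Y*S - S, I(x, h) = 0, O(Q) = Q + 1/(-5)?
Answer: 3510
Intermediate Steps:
O(Q) = -⅕ + Q (O(Q) = Q - ⅕ = -⅕ + Q)
B = -26/5 (B = (-⅕ - 5) + 0*(-5) = -26/5 + 0 = -26/5 ≈ -5.2000)
F(S, Y) = -S + S*Y (F(S, Y) = S*Y - S = -S + S*Y)
(F(5, 6)*B)*(-27) = ((5*(-1 + 6))*(-26/5))*(-27) = ((5*5)*(-26/5))*(-27) = (25*(-26/5))*(-27) = -130*(-27) = 3510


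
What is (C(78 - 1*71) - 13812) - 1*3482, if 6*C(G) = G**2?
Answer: -103715/6 ≈ -17286.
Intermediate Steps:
C(G) = G**2/6
(C(78 - 1*71) - 13812) - 1*3482 = ((78 - 1*71)**2/6 - 13812) - 1*3482 = ((78 - 71)**2/6 - 13812) - 3482 = ((1/6)*7**2 - 13812) - 3482 = ((1/6)*49 - 13812) - 3482 = (49/6 - 13812) - 3482 = -82823/6 - 3482 = -103715/6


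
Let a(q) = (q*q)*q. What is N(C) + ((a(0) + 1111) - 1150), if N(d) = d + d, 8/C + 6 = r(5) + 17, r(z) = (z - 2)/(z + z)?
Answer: -4247/113 ≈ -37.584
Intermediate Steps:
r(z) = (-2 + z)/(2*z) (r(z) = (-2 + z)/((2*z)) = (-2 + z)*(1/(2*z)) = (-2 + z)/(2*z))
C = 80/113 (C = 8/(-6 + ((1/2)*(-2 + 5)/5 + 17)) = 8/(-6 + ((1/2)*(1/5)*3 + 17)) = 8/(-6 + (3/10 + 17)) = 8/(-6 + 173/10) = 8/(113/10) = 8*(10/113) = 80/113 ≈ 0.70796)
a(q) = q**3 (a(q) = q**2*q = q**3)
N(d) = 2*d
N(C) + ((a(0) + 1111) - 1150) = 2*(80/113) + ((0**3 + 1111) - 1150) = 160/113 + ((0 + 1111) - 1150) = 160/113 + (1111 - 1150) = 160/113 - 39 = -4247/113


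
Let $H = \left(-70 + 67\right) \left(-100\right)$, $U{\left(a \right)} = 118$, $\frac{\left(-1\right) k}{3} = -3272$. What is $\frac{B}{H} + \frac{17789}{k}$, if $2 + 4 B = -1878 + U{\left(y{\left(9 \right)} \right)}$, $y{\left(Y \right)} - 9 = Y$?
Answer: $\frac{7033}{20450} \approx 0.34391$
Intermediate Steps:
$k = 9816$ ($k = \left(-3\right) \left(-3272\right) = 9816$)
$y{\left(Y \right)} = 9 + Y$
$H = 300$ ($H = \left(-3\right) \left(-100\right) = 300$)
$B = - \frac{881}{2}$ ($B = - \frac{1}{2} + \frac{-1878 + 118}{4} = - \frac{1}{2} + \frac{1}{4} \left(-1760\right) = - \frac{1}{2} - 440 = - \frac{881}{2} \approx -440.5$)
$\frac{B}{H} + \frac{17789}{k} = - \frac{881}{2 \cdot 300} + \frac{17789}{9816} = \left(- \frac{881}{2}\right) \frac{1}{300} + 17789 \cdot \frac{1}{9816} = - \frac{881}{600} + \frac{17789}{9816} = \frac{7033}{20450}$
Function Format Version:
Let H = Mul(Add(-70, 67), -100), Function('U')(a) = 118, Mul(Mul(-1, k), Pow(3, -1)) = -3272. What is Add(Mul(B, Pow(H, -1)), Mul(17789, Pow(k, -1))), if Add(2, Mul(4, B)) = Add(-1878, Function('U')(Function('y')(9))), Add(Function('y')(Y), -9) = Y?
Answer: Rational(7033, 20450) ≈ 0.34391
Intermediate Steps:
k = 9816 (k = Mul(-3, -3272) = 9816)
Function('y')(Y) = Add(9, Y)
H = 300 (H = Mul(-3, -100) = 300)
B = Rational(-881, 2) (B = Add(Rational(-1, 2), Mul(Rational(1, 4), Add(-1878, 118))) = Add(Rational(-1, 2), Mul(Rational(1, 4), -1760)) = Add(Rational(-1, 2), -440) = Rational(-881, 2) ≈ -440.50)
Add(Mul(B, Pow(H, -1)), Mul(17789, Pow(k, -1))) = Add(Mul(Rational(-881, 2), Pow(300, -1)), Mul(17789, Pow(9816, -1))) = Add(Mul(Rational(-881, 2), Rational(1, 300)), Mul(17789, Rational(1, 9816))) = Add(Rational(-881, 600), Rational(17789, 9816)) = Rational(7033, 20450)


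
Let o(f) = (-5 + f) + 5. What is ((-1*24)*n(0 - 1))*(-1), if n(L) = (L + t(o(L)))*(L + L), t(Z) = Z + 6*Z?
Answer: 384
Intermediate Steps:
o(f) = f
t(Z) = 7*Z
n(L) = 16*L**2 (n(L) = (L + 7*L)*(L + L) = (8*L)*(2*L) = 16*L**2)
((-1*24)*n(0 - 1))*(-1) = ((-1*24)*(16*(0 - 1)**2))*(-1) = -384*(-1)**2*(-1) = -384*(-1) = 384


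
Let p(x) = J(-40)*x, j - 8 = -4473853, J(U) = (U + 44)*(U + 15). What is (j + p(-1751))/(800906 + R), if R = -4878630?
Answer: 4298745/4077724 ≈ 1.0542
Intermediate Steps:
J(U) = (15 + U)*(44 + U) (J(U) = (44 + U)*(15 + U) = (15 + U)*(44 + U))
j = -4473845 (j = 8 - 4473853 = -4473845)
p(x) = -100*x (p(x) = (660 + (-40)**2 + 59*(-40))*x = (660 + 1600 - 2360)*x = -100*x)
(j + p(-1751))/(800906 + R) = (-4473845 - 100*(-1751))/(800906 - 4878630) = (-4473845 + 175100)/(-4077724) = -4298745*(-1/4077724) = 4298745/4077724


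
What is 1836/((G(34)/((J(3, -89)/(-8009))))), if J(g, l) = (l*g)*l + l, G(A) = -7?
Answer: 6209352/8009 ≈ 775.30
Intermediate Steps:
J(g, l) = l + g*l² (J(g, l) = (g*l)*l + l = g*l² + l = l + g*l²)
1836/((G(34)/((J(3, -89)/(-8009))))) = 1836/((-7*8009/(89*(1 + 3*(-89))))) = 1836/((-7*8009/(89*(1 - 267)))) = 1836/((-7/(-89*(-266)*(-1/8009)))) = 1836/((-7/(23674*(-1/8009)))) = 1836/((-7/(-23674/8009))) = 1836/((-7*(-8009/23674))) = 1836/(8009/3382) = 1836*(3382/8009) = 6209352/8009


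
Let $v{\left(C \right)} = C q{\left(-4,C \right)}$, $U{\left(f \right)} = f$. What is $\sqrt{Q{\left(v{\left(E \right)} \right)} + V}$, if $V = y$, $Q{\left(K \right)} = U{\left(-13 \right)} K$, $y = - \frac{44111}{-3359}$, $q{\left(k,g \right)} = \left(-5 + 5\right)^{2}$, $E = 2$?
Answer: $\frac{\sqrt{148168849}}{3359} \approx 3.6238$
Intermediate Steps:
$q{\left(k,g \right)} = 0$ ($q{\left(k,g \right)} = 0^{2} = 0$)
$v{\left(C \right)} = 0$ ($v{\left(C \right)} = C 0 = 0$)
$y = \frac{44111}{3359}$ ($y = \left(-44111\right) \left(- \frac{1}{3359}\right) = \frac{44111}{3359} \approx 13.132$)
$Q{\left(K \right)} = - 13 K$
$V = \frac{44111}{3359} \approx 13.132$
$\sqrt{Q{\left(v{\left(E \right)} \right)} + V} = \sqrt{\left(-13\right) 0 + \frac{44111}{3359}} = \sqrt{0 + \frac{44111}{3359}} = \sqrt{\frac{44111}{3359}} = \frac{\sqrt{148168849}}{3359}$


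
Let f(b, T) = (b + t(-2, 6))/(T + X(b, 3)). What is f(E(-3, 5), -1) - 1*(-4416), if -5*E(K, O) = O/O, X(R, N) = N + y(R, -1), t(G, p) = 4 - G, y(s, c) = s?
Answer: 39773/9 ≈ 4419.2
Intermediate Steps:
X(R, N) = N + R
E(K, O) = -1/5 (E(K, O) = -O/(5*O) = -1/5*1 = -1/5)
f(b, T) = (6 + b)/(3 + T + b) (f(b, T) = (b + (4 - 1*(-2)))/(T + (3 + b)) = (b + (4 + 2))/(3 + T + b) = (b + 6)/(3 + T + b) = (6 + b)/(3 + T + b))
f(E(-3, 5), -1) - 1*(-4416) = (6 - 1/5)/(3 - 1 - 1/5) - 1*(-4416) = (29/5)/(9/5) + 4416 = (5/9)*(29/5) + 4416 = 29/9 + 4416 = 39773/9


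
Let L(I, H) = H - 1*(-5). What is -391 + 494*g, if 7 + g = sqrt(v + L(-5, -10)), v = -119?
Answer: -3849 + 988*I*sqrt(31) ≈ -3849.0 + 5501.0*I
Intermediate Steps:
L(I, H) = 5 + H (L(I, H) = H + 5 = 5 + H)
g = -7 + 2*I*sqrt(31) (g = -7 + sqrt(-119 + (5 - 10)) = -7 + sqrt(-119 - 5) = -7 + sqrt(-124) = -7 + 2*I*sqrt(31) ≈ -7.0 + 11.136*I)
-391 + 494*g = -391 + 494*(-7 + 2*I*sqrt(31)) = -391 + (-3458 + 988*I*sqrt(31)) = -3849 + 988*I*sqrt(31)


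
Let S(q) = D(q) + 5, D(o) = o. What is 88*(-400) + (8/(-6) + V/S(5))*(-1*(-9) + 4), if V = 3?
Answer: -1056403/30 ≈ -35213.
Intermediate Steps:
S(q) = 5 + q (S(q) = q + 5 = 5 + q)
88*(-400) + (8/(-6) + V/S(5))*(-1*(-9) + 4) = 88*(-400) + (8/(-6) + 3/(5 + 5))*(-1*(-9) + 4) = -35200 + (8*(-1/6) + 3/10)*(9 + 4) = -35200 + (-4/3 + 3*(1/10))*13 = -35200 + (-4/3 + 3/10)*13 = -35200 - 31/30*13 = -35200 - 403/30 = -1056403/30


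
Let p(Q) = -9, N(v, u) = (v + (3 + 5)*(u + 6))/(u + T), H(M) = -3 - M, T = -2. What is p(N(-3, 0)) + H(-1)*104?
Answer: -217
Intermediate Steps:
N(v, u) = (48 + v + 8*u)/(-2 + u) (N(v, u) = (v + (3 + 5)*(u + 6))/(u - 2) = (v + 8*(6 + u))/(-2 + u) = (v + (48 + 8*u))/(-2 + u) = (48 + v + 8*u)/(-2 + u))
p(N(-3, 0)) + H(-1)*104 = -9 + (-3 - 1*(-1))*104 = -9 + (-3 + 1)*104 = -9 - 2*104 = -9 - 208 = -217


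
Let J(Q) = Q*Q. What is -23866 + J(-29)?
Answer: -23025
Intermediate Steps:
J(Q) = Q**2
-23866 + J(-29) = -23866 + (-29)**2 = -23866 + 841 = -23025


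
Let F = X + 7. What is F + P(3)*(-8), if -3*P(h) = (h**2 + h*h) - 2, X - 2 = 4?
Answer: 167/3 ≈ 55.667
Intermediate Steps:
X = 6 (X = 2 + 4 = 6)
F = 13 (F = 6 + 7 = 13)
P(h) = 2/3 - 2*h**2/3 (P(h) = -((h**2 + h*h) - 2)/3 = -((h**2 + h**2) - 2)/3 = -(2*h**2 - 2)/3 = -(-2 + 2*h**2)/3 = 2/3 - 2*h**2/3)
F + P(3)*(-8) = 13 + (2/3 - 2/3*3**2)*(-8) = 13 + (2/3 - 2/3*9)*(-8) = 13 + (2/3 - 6)*(-8) = 13 - 16/3*(-8) = 13 + 128/3 = 167/3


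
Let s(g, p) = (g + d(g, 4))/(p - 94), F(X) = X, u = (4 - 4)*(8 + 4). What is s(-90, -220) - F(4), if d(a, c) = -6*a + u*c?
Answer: -853/157 ≈ -5.4331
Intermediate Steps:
u = 0 (u = 0*12 = 0)
d(a, c) = -6*a (d(a, c) = -6*a + 0*c = -6*a + 0 = -6*a)
s(g, p) = -5*g/(-94 + p) (s(g, p) = (g - 6*g)/(p - 94) = (-5*g)/(-94 + p) = -5*g/(-94 + p))
s(-90, -220) - F(4) = -5*(-90)/(-94 - 220) - 1*4 = -5*(-90)/(-314) - 4 = -5*(-90)*(-1/314) - 4 = -225/157 - 4 = -853/157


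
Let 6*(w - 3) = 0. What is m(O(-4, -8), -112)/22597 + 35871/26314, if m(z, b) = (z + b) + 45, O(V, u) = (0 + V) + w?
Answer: 13708265/10078262 ≈ 1.3602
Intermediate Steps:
w = 3 (w = 3 + (⅙)*0 = 3 + 0 = 3)
O(V, u) = 3 + V (O(V, u) = (0 + V) + 3 = V + 3 = 3 + V)
m(z, b) = 45 + b + z (m(z, b) = (b + z) + 45 = 45 + b + z)
m(O(-4, -8), -112)/22597 + 35871/26314 = (45 - 112 + (3 - 4))/22597 + 35871/26314 = (45 - 112 - 1)*(1/22597) + 35871*(1/26314) = -68*1/22597 + 35871/26314 = -68/22597 + 35871/26314 = 13708265/10078262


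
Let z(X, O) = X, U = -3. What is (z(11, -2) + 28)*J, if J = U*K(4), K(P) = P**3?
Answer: -7488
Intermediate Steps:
J = -192 (J = -3*4**3 = -3*64 = -192)
(z(11, -2) + 28)*J = (11 + 28)*(-192) = 39*(-192) = -7488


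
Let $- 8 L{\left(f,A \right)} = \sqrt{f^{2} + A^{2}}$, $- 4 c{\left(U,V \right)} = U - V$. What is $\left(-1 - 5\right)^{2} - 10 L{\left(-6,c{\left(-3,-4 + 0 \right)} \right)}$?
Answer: $36 + \frac{5 \sqrt{577}}{16} \approx 43.507$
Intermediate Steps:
$c{\left(U,V \right)} = - \frac{U}{4} + \frac{V}{4}$ ($c{\left(U,V \right)} = - \frac{U - V}{4} = - \frac{U}{4} + \frac{V}{4}$)
$L{\left(f,A \right)} = - \frac{\sqrt{A^{2} + f^{2}}}{8}$ ($L{\left(f,A \right)} = - \frac{\sqrt{f^{2} + A^{2}}}{8} = - \frac{\sqrt{A^{2} + f^{2}}}{8}$)
$\left(-1 - 5\right)^{2} - 10 L{\left(-6,c{\left(-3,-4 + 0 \right)} \right)} = \left(-1 - 5\right)^{2} - 10 \left(- \frac{\sqrt{\left(\left(- \frac{1}{4}\right) \left(-3\right) + \frac{-4 + 0}{4}\right)^{2} + \left(-6\right)^{2}}}{8}\right) = \left(-1 - 5\right)^{2} - 10 \left(- \frac{\sqrt{\left(\frac{3}{4} + \frac{1}{4} \left(-4\right)\right)^{2} + 36}}{8}\right) = \left(-6\right)^{2} - 10 \left(- \frac{\sqrt{\left(\frac{3}{4} - 1\right)^{2} + 36}}{8}\right) = 36 - 10 \left(- \frac{\sqrt{\left(- \frac{1}{4}\right)^{2} + 36}}{8}\right) = 36 - 10 \left(- \frac{\sqrt{\frac{1}{16} + 36}}{8}\right) = 36 - 10 \left(- \frac{\sqrt{\frac{577}{16}}}{8}\right) = 36 - 10 \left(- \frac{\frac{1}{4} \sqrt{577}}{8}\right) = 36 - 10 \left(- \frac{\sqrt{577}}{32}\right) = 36 + \frac{5 \sqrt{577}}{16}$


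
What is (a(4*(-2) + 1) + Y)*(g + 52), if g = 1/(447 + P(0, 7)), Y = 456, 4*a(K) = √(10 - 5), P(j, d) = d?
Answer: 5382852/227 + 23609*√5/1816 ≈ 23742.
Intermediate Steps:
a(K) = √5/4 (a(K) = √(10 - 5)/4 = √5/4)
g = 1/454 (g = 1/(447 + 7) = 1/454 ≈ 0.0022026)
(a(4*(-2) + 1) + Y)*(g + 52) = (√5/4 + 456)*(1/454 + 52) = (456 + √5/4)*(23609/454) = 5382852/227 + 23609*√5/1816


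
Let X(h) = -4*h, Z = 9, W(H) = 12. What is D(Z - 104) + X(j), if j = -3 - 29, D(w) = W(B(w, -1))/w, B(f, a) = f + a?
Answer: 12148/95 ≈ 127.87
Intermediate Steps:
B(f, a) = a + f
D(w) = 12/w
j = -32
D(Z - 104) + X(j) = 12/(9 - 104) - 4*(-32) = 12/(-95) + 128 = 12*(-1/95) + 128 = -12/95 + 128 = 12148/95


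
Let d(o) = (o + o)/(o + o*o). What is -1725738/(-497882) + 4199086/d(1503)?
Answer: 112297735877603/35563 ≈ 3.1577e+9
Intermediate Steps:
d(o) = 2*o/(o + o²) (d(o) = (2*o)/(o + o²) = 2*o/(o + o²))
-1725738/(-497882) + 4199086/d(1503) = -1725738/(-497882) + 4199086/((2/(1 + 1503))) = -1725738*(-1/497882) + 4199086/((2/1504)) = 123267/35563 + 4199086/((2*(1/1504))) = 123267/35563 + 4199086/(1/752) = 123267/35563 + 4199086*752 = 123267/35563 + 3157712672 = 112297735877603/35563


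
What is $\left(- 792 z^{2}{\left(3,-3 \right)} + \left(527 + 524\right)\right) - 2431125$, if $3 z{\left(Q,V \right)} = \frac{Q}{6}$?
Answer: $-2430096$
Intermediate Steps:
$z{\left(Q,V \right)} = \frac{Q}{18}$ ($z{\left(Q,V \right)} = \frac{Q \frac{1}{6}}{3} = \frac{\frac{1}{6} Q}{3} = \frac{Q}{18}$)
$\left(- 792 z^{2}{\left(3,-3 \right)} + \left(527 + 524\right)\right) - 2431125 = \left(- 792 \left(\frac{1}{18} \cdot 3\right)^{2} + \left(527 + 524\right)\right) - 2431125 = \left(- \frac{792}{36} + 1051\right) - 2431125 = \left(\left(-792\right) \frac{1}{36} + 1051\right) - 2431125 = \left(-22 + 1051\right) - 2431125 = 1029 - 2431125 = -2430096$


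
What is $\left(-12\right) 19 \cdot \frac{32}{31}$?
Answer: $- \frac{7296}{31} \approx -235.35$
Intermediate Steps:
$\left(-12\right) 19 \cdot \frac{32}{31} = - 228 \cdot 32 \cdot \frac{1}{31} = \left(-228\right) \frac{32}{31} = - \frac{7296}{31}$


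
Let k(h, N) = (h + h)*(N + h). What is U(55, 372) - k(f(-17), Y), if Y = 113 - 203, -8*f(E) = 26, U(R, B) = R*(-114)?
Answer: -55009/8 ≈ -6876.1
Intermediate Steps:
U(R, B) = -114*R
f(E) = -13/4 (f(E) = -1/8*26 = -13/4)
Y = -90
k(h, N) = 2*h*(N + h) (k(h, N) = (2*h)*(N + h) = 2*h*(N + h))
U(55, 372) - k(f(-17), Y) = -114*55 - 2*(-13)*(-90 - 13/4)/4 = -6270 - 2*(-13)*(-373)/(4*4) = -6270 - 1*4849/8 = -6270 - 4849/8 = -55009/8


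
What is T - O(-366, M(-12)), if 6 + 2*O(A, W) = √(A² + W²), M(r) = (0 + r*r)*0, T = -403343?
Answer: -403523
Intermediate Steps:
M(r) = 0 (M(r) = (0 + r²)*0 = r²*0 = 0)
O(A, W) = -3 + √(A² + W²)/2
T - O(-366, M(-12)) = -403343 - (-3 + √((-366)² + 0²)/2) = -403343 - (-3 + √(133956 + 0)/2) = -403343 - (-3 + √133956/2) = -403343 - (-3 + (½)*366) = -403343 - (-3 + 183) = -403343 - 1*180 = -403343 - 180 = -403523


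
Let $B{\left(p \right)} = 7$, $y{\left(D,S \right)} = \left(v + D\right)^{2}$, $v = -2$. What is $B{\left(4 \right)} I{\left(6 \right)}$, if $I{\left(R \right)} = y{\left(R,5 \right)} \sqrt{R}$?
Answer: $112 \sqrt{6} \approx 274.34$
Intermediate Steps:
$y{\left(D,S \right)} = \left(-2 + D\right)^{2}$
$I{\left(R \right)} = \sqrt{R} \left(-2 + R\right)^{2}$ ($I{\left(R \right)} = \left(-2 + R\right)^{2} \sqrt{R} = \sqrt{R} \left(-2 + R\right)^{2}$)
$B{\left(4 \right)} I{\left(6 \right)} = 7 \sqrt{6} \left(-2 + 6\right)^{2} = 7 \sqrt{6} \cdot 4^{2} = 7 \sqrt{6} \cdot 16 = 7 \cdot 16 \sqrt{6} = 112 \sqrt{6}$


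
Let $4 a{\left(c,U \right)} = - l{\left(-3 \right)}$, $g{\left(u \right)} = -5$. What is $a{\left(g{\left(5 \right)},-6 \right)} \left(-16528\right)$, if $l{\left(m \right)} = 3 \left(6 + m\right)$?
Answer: $37188$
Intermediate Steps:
$l{\left(m \right)} = 18 + 3 m$
$a{\left(c,U \right)} = - \frac{9}{4}$ ($a{\left(c,U \right)} = \frac{\left(-1\right) \left(18 + 3 \left(-3\right)\right)}{4} = \frac{\left(-1\right) \left(18 - 9\right)}{4} = \frac{\left(-1\right) 9}{4} = \frac{1}{4} \left(-9\right) = - \frac{9}{4}$)
$a{\left(g{\left(5 \right)},-6 \right)} \left(-16528\right) = \left(- \frac{9}{4}\right) \left(-16528\right) = 37188$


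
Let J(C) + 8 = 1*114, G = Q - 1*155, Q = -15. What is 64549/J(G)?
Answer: 64549/106 ≈ 608.95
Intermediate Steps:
G = -170 (G = -15 - 1*155 = -15 - 155 = -170)
J(C) = 106 (J(C) = -8 + 1*114 = -8 + 114 = 106)
64549/J(G) = 64549/106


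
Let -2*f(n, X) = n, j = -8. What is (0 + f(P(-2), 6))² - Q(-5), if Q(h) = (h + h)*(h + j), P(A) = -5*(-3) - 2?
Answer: -351/4 ≈ -87.750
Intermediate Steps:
P(A) = 13 (P(A) = 15 - 2 = 13)
f(n, X) = -n/2
Q(h) = 2*h*(-8 + h) (Q(h) = (h + h)*(h - 8) = (2*h)*(-8 + h) = 2*h*(-8 + h))
(0 + f(P(-2), 6))² - Q(-5) = (0 - ½*13)² - 2*(-5)*(-8 - 5) = (0 - 13/2)² - 2*(-5)*(-13) = (-13/2)² - 1*130 = 169/4 - 130 = -351/4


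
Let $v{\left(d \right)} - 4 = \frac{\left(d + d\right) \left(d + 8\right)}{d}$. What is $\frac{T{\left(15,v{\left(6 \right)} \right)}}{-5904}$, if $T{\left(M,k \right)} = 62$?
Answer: $- \frac{31}{2952} \approx -0.010501$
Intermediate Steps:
$v{\left(d \right)} = 20 + 2 d$ ($v{\left(d \right)} = 4 + \frac{\left(d + d\right) \left(d + 8\right)}{d} = 4 + \frac{2 d \left(8 + d\right)}{d} = 4 + \left(16 + 2 d\right) = 20 + 2 d$)
$\frac{T{\left(15,v{\left(6 \right)} \right)}}{-5904} = \frac{62}{-5904} = 62 \left(- \frac{1}{5904}\right) = - \frac{31}{2952}$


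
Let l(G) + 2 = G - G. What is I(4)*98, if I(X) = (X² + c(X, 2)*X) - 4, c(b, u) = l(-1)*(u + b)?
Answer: -3528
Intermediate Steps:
l(G) = -2 (l(G) = -2 + (G - G) = -2 + 0 = -2)
c(b, u) = -2*b - 2*u (c(b, u) = -2*(u + b) = -2*(b + u) = -2*b - 2*u)
I(X) = -4 + X² + X*(-4 - 2*X) (I(X) = (X² + (-2*X - 2*2)*X) - 4 = (X² + (-2*X - 4)*X) - 4 = (X² + (-4 - 2*X)*X) - 4 = (X² + X*(-4 - 2*X)) - 4 = -4 + X² + X*(-4 - 2*X))
I(4)*98 = (-4 - 1*4² - 4*4)*98 = (-4 - 1*16 - 16)*98 = (-4 - 16 - 16)*98 = -36*98 = -3528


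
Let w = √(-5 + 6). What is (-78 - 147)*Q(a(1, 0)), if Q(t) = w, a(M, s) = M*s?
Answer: -225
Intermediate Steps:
w = 1 (w = √1 = 1)
Q(t) = 1
(-78 - 147)*Q(a(1, 0)) = (-78 - 147)*1 = -225*1 = -225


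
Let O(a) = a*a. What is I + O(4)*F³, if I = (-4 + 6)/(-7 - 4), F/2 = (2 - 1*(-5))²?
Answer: 165649790/11 ≈ 1.5059e+7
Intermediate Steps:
O(a) = a²
F = 98 (F = 2*(2 - 1*(-5))² = 2*(2 + 5)² = 2*7² = 2*49 = 98)
I = -2/11 (I = 2/(-11) = 2*(-1/11) = -2/11 ≈ -0.18182)
I + O(4)*F³ = -2/11 + 4²*98³ = -2/11 + 16*941192 = -2/11 + 15059072 = 165649790/11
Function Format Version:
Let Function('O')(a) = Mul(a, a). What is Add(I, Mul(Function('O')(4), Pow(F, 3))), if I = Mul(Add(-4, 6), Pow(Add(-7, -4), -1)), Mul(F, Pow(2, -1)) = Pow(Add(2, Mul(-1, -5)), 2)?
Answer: Rational(165649790, 11) ≈ 1.5059e+7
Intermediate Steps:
Function('O')(a) = Pow(a, 2)
F = 98 (F = Mul(2, Pow(Add(2, Mul(-1, -5)), 2)) = Mul(2, Pow(Add(2, 5), 2)) = Mul(2, Pow(7, 2)) = Mul(2, 49) = 98)
I = Rational(-2, 11) (I = Mul(2, Pow(-11, -1)) = Mul(2, Rational(-1, 11)) = Rational(-2, 11) ≈ -0.18182)
Add(I, Mul(Function('O')(4), Pow(F, 3))) = Add(Rational(-2, 11), Mul(Pow(4, 2), Pow(98, 3))) = Add(Rational(-2, 11), Mul(16, 941192)) = Add(Rational(-2, 11), 15059072) = Rational(165649790, 11)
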